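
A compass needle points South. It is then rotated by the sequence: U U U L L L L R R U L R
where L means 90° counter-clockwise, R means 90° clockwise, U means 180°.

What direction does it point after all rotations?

Start: South
  U (U-turn (180°)) -> North
  U (U-turn (180°)) -> South
  U (U-turn (180°)) -> North
  L (left (90° counter-clockwise)) -> West
  L (left (90° counter-clockwise)) -> South
  L (left (90° counter-clockwise)) -> East
  L (left (90° counter-clockwise)) -> North
  R (right (90° clockwise)) -> East
  R (right (90° clockwise)) -> South
  U (U-turn (180°)) -> North
  L (left (90° counter-clockwise)) -> West
  R (right (90° clockwise)) -> North
Final: North

Answer: Final heading: North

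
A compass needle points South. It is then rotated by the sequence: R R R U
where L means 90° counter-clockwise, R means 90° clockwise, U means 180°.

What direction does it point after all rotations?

Answer: Final heading: West

Derivation:
Start: South
  R (right (90° clockwise)) -> West
  R (right (90° clockwise)) -> North
  R (right (90° clockwise)) -> East
  U (U-turn (180°)) -> West
Final: West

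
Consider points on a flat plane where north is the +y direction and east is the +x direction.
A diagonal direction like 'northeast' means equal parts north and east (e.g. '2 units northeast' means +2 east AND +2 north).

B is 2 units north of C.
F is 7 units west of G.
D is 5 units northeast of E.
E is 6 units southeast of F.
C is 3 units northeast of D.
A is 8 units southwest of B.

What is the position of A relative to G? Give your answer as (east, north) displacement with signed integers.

Answer: A is at (east=-1, north=-4) relative to G.

Derivation:
Place G at the origin (east=0, north=0).
  F is 7 units west of G: delta (east=-7, north=+0); F at (east=-7, north=0).
  E is 6 units southeast of F: delta (east=+6, north=-6); E at (east=-1, north=-6).
  D is 5 units northeast of E: delta (east=+5, north=+5); D at (east=4, north=-1).
  C is 3 units northeast of D: delta (east=+3, north=+3); C at (east=7, north=2).
  B is 2 units north of C: delta (east=+0, north=+2); B at (east=7, north=4).
  A is 8 units southwest of B: delta (east=-8, north=-8); A at (east=-1, north=-4).
Therefore A relative to G: (east=-1, north=-4).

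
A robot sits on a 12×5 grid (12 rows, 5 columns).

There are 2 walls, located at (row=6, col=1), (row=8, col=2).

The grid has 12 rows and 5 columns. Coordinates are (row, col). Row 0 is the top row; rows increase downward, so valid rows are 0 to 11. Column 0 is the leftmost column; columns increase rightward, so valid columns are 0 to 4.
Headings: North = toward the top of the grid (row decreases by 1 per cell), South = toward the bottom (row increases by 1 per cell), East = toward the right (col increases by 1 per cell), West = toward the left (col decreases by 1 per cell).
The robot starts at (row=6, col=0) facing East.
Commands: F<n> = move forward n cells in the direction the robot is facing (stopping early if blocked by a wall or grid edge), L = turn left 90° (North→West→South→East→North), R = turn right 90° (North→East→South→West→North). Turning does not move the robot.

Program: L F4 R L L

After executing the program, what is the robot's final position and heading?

Answer: Final position: (row=2, col=0), facing West

Derivation:
Start: (row=6, col=0), facing East
  L: turn left, now facing North
  F4: move forward 4, now at (row=2, col=0)
  R: turn right, now facing East
  L: turn left, now facing North
  L: turn left, now facing West
Final: (row=2, col=0), facing West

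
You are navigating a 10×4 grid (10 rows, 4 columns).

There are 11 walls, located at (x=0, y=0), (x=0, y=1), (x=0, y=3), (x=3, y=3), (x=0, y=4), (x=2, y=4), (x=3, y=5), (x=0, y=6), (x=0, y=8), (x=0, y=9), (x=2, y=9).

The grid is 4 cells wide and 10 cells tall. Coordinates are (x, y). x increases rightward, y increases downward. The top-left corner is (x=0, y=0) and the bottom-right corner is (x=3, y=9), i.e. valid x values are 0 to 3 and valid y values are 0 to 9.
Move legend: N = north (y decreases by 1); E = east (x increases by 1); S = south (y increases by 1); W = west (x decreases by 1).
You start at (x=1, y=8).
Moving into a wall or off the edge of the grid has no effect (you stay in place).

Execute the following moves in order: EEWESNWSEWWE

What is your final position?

Start: (x=1, y=8)
  E (east): (x=1, y=8) -> (x=2, y=8)
  E (east): (x=2, y=8) -> (x=3, y=8)
  W (west): (x=3, y=8) -> (x=2, y=8)
  E (east): (x=2, y=8) -> (x=3, y=8)
  S (south): (x=3, y=8) -> (x=3, y=9)
  N (north): (x=3, y=9) -> (x=3, y=8)
  W (west): (x=3, y=8) -> (x=2, y=8)
  S (south): blocked, stay at (x=2, y=8)
  E (east): (x=2, y=8) -> (x=3, y=8)
  W (west): (x=3, y=8) -> (x=2, y=8)
  W (west): (x=2, y=8) -> (x=1, y=8)
  E (east): (x=1, y=8) -> (x=2, y=8)
Final: (x=2, y=8)

Answer: Final position: (x=2, y=8)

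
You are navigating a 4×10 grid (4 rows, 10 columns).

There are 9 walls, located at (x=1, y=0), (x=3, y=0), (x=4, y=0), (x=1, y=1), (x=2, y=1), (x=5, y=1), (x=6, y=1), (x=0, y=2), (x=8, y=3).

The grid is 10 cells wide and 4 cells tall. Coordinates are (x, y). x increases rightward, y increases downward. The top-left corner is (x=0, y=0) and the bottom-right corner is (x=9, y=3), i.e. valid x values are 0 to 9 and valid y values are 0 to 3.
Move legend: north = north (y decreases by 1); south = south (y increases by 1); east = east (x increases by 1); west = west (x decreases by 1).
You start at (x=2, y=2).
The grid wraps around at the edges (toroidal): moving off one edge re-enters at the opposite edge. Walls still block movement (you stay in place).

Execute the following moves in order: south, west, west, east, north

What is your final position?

Answer: Final position: (x=1, y=2)

Derivation:
Start: (x=2, y=2)
  south (south): (x=2, y=2) -> (x=2, y=3)
  west (west): (x=2, y=3) -> (x=1, y=3)
  west (west): (x=1, y=3) -> (x=0, y=3)
  east (east): (x=0, y=3) -> (x=1, y=3)
  north (north): (x=1, y=3) -> (x=1, y=2)
Final: (x=1, y=2)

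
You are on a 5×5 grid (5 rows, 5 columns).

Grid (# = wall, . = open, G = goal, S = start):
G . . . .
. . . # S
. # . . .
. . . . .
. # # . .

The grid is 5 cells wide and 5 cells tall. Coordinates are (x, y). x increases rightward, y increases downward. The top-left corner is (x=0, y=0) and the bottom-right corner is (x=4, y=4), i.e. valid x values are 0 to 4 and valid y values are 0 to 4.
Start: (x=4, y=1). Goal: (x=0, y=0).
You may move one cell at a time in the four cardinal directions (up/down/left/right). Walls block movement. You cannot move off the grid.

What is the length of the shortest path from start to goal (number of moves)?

Answer: Shortest path length: 5

Derivation:
BFS from (x=4, y=1) until reaching (x=0, y=0):
  Distance 0: (x=4, y=1)
  Distance 1: (x=4, y=0), (x=4, y=2)
  Distance 2: (x=3, y=0), (x=3, y=2), (x=4, y=3)
  Distance 3: (x=2, y=0), (x=2, y=2), (x=3, y=3), (x=4, y=4)
  Distance 4: (x=1, y=0), (x=2, y=1), (x=2, y=3), (x=3, y=4)
  Distance 5: (x=0, y=0), (x=1, y=1), (x=1, y=3)  <- goal reached here
One shortest path (5 moves): (x=4, y=1) -> (x=4, y=0) -> (x=3, y=0) -> (x=2, y=0) -> (x=1, y=0) -> (x=0, y=0)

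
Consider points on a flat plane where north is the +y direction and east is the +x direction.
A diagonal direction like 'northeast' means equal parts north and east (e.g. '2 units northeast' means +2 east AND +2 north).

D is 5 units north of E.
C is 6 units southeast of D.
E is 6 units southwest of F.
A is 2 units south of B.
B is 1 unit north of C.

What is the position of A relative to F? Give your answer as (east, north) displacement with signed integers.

Answer: A is at (east=0, north=-8) relative to F.

Derivation:
Place F at the origin (east=0, north=0).
  E is 6 units southwest of F: delta (east=-6, north=-6); E at (east=-6, north=-6).
  D is 5 units north of E: delta (east=+0, north=+5); D at (east=-6, north=-1).
  C is 6 units southeast of D: delta (east=+6, north=-6); C at (east=0, north=-7).
  B is 1 unit north of C: delta (east=+0, north=+1); B at (east=0, north=-6).
  A is 2 units south of B: delta (east=+0, north=-2); A at (east=0, north=-8).
Therefore A relative to F: (east=0, north=-8).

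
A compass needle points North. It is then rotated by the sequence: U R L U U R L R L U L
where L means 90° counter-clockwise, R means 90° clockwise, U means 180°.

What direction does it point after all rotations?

Answer: Final heading: West

Derivation:
Start: North
  U (U-turn (180°)) -> South
  R (right (90° clockwise)) -> West
  L (left (90° counter-clockwise)) -> South
  U (U-turn (180°)) -> North
  U (U-turn (180°)) -> South
  R (right (90° clockwise)) -> West
  L (left (90° counter-clockwise)) -> South
  R (right (90° clockwise)) -> West
  L (left (90° counter-clockwise)) -> South
  U (U-turn (180°)) -> North
  L (left (90° counter-clockwise)) -> West
Final: West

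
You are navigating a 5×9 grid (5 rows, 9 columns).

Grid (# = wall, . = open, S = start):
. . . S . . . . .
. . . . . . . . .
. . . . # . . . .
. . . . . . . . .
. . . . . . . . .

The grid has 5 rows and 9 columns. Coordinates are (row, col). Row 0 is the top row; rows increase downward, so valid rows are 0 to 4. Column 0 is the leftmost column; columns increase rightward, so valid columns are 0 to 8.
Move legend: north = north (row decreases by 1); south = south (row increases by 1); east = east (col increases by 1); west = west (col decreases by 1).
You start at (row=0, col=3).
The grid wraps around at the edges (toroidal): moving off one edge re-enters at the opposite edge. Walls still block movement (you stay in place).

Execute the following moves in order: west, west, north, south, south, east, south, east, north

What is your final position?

Answer: Final position: (row=1, col=3)

Derivation:
Start: (row=0, col=3)
  west (west): (row=0, col=3) -> (row=0, col=2)
  west (west): (row=0, col=2) -> (row=0, col=1)
  north (north): (row=0, col=1) -> (row=4, col=1)
  south (south): (row=4, col=1) -> (row=0, col=1)
  south (south): (row=0, col=1) -> (row=1, col=1)
  east (east): (row=1, col=1) -> (row=1, col=2)
  south (south): (row=1, col=2) -> (row=2, col=2)
  east (east): (row=2, col=2) -> (row=2, col=3)
  north (north): (row=2, col=3) -> (row=1, col=3)
Final: (row=1, col=3)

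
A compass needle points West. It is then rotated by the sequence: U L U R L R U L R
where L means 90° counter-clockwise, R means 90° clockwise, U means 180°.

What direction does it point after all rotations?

Start: West
  U (U-turn (180°)) -> East
  L (left (90° counter-clockwise)) -> North
  U (U-turn (180°)) -> South
  R (right (90° clockwise)) -> West
  L (left (90° counter-clockwise)) -> South
  R (right (90° clockwise)) -> West
  U (U-turn (180°)) -> East
  L (left (90° counter-clockwise)) -> North
  R (right (90° clockwise)) -> East
Final: East

Answer: Final heading: East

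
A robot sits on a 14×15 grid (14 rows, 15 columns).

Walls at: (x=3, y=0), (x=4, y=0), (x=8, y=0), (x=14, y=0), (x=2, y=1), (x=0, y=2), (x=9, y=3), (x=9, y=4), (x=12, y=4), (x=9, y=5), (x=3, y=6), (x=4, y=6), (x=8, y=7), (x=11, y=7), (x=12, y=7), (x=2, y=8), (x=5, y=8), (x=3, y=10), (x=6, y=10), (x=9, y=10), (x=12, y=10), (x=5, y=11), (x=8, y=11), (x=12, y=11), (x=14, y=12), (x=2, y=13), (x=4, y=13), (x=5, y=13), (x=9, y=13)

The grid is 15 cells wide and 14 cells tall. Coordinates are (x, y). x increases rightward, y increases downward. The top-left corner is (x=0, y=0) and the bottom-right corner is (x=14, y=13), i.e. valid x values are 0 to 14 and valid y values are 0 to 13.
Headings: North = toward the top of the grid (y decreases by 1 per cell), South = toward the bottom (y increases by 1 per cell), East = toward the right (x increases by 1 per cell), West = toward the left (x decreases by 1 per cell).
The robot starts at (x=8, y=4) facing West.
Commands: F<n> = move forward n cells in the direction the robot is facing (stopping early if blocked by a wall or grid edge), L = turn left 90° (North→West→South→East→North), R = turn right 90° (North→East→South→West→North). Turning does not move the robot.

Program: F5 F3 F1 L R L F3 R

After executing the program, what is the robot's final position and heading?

Answer: Final position: (x=0, y=7), facing West

Derivation:
Start: (x=8, y=4), facing West
  F5: move forward 5, now at (x=3, y=4)
  F3: move forward 3, now at (x=0, y=4)
  F1: move forward 0/1 (blocked), now at (x=0, y=4)
  L: turn left, now facing South
  R: turn right, now facing West
  L: turn left, now facing South
  F3: move forward 3, now at (x=0, y=7)
  R: turn right, now facing West
Final: (x=0, y=7), facing West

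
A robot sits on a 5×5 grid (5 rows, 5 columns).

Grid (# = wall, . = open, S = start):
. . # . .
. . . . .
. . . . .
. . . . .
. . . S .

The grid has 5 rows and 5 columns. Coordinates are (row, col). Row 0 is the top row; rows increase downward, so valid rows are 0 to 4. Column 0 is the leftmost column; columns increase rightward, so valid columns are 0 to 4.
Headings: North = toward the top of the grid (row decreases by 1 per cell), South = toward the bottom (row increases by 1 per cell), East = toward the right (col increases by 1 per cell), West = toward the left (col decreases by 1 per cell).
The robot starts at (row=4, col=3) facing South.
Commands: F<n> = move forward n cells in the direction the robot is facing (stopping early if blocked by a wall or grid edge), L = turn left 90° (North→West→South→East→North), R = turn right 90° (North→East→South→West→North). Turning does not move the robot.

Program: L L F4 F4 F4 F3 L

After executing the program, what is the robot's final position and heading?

Answer: Final position: (row=0, col=3), facing West

Derivation:
Start: (row=4, col=3), facing South
  L: turn left, now facing East
  L: turn left, now facing North
  F4: move forward 4, now at (row=0, col=3)
  F4: move forward 0/4 (blocked), now at (row=0, col=3)
  F4: move forward 0/4 (blocked), now at (row=0, col=3)
  F3: move forward 0/3 (blocked), now at (row=0, col=3)
  L: turn left, now facing West
Final: (row=0, col=3), facing West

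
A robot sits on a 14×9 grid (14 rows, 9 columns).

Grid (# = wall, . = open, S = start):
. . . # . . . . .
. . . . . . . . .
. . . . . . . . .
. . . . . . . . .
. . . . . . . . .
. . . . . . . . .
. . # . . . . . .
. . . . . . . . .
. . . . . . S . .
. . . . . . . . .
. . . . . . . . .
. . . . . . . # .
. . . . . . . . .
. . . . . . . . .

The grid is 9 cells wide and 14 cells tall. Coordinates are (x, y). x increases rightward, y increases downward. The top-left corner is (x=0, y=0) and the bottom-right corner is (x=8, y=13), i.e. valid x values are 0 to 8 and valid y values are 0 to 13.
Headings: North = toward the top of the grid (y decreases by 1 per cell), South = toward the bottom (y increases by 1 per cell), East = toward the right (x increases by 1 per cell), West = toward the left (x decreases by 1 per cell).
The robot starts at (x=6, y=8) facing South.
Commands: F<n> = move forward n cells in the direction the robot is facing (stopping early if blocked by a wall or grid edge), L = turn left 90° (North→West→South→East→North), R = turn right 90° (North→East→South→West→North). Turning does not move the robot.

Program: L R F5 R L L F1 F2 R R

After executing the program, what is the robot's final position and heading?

Answer: Final position: (x=8, y=13), facing West

Derivation:
Start: (x=6, y=8), facing South
  L: turn left, now facing East
  R: turn right, now facing South
  F5: move forward 5, now at (x=6, y=13)
  R: turn right, now facing West
  L: turn left, now facing South
  L: turn left, now facing East
  F1: move forward 1, now at (x=7, y=13)
  F2: move forward 1/2 (blocked), now at (x=8, y=13)
  R: turn right, now facing South
  R: turn right, now facing West
Final: (x=8, y=13), facing West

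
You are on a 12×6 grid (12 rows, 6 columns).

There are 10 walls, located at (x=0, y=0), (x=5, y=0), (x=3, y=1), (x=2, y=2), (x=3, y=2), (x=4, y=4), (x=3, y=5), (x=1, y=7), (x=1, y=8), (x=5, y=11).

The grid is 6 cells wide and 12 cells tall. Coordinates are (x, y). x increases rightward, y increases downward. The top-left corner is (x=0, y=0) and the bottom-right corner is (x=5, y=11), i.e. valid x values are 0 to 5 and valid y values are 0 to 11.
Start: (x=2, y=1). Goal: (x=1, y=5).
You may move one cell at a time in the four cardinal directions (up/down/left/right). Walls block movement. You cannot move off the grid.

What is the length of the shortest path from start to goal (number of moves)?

BFS from (x=2, y=1) until reaching (x=1, y=5):
  Distance 0: (x=2, y=1)
  Distance 1: (x=2, y=0), (x=1, y=1)
  Distance 2: (x=1, y=0), (x=3, y=0), (x=0, y=1), (x=1, y=2)
  Distance 3: (x=4, y=0), (x=0, y=2), (x=1, y=3)
  Distance 4: (x=4, y=1), (x=0, y=3), (x=2, y=3), (x=1, y=4)
  Distance 5: (x=5, y=1), (x=4, y=2), (x=3, y=3), (x=0, y=4), (x=2, y=4), (x=1, y=5)  <- goal reached here
One shortest path (5 moves): (x=2, y=1) -> (x=1, y=1) -> (x=1, y=2) -> (x=1, y=3) -> (x=1, y=4) -> (x=1, y=5)

Answer: Shortest path length: 5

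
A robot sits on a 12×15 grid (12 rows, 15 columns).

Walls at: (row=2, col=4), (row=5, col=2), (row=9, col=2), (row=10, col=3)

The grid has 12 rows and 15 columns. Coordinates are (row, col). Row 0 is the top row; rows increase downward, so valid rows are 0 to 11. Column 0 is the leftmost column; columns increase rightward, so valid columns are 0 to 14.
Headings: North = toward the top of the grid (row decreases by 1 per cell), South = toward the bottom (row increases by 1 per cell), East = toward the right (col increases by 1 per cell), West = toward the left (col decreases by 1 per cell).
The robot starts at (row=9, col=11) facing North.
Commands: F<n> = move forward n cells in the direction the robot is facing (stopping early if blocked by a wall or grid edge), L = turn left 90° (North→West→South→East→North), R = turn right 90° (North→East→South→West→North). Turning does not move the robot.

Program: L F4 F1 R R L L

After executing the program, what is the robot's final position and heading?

Answer: Final position: (row=9, col=6), facing West

Derivation:
Start: (row=9, col=11), facing North
  L: turn left, now facing West
  F4: move forward 4, now at (row=9, col=7)
  F1: move forward 1, now at (row=9, col=6)
  R: turn right, now facing North
  R: turn right, now facing East
  L: turn left, now facing North
  L: turn left, now facing West
Final: (row=9, col=6), facing West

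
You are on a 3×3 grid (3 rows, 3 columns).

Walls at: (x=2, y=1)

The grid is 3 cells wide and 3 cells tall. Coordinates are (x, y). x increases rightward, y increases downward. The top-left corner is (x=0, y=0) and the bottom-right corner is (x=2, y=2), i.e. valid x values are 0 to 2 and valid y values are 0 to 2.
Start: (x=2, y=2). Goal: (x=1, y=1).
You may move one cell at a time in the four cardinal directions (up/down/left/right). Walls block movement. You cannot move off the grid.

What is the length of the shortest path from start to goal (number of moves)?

BFS from (x=2, y=2) until reaching (x=1, y=1):
  Distance 0: (x=2, y=2)
  Distance 1: (x=1, y=2)
  Distance 2: (x=1, y=1), (x=0, y=2)  <- goal reached here
One shortest path (2 moves): (x=2, y=2) -> (x=1, y=2) -> (x=1, y=1)

Answer: Shortest path length: 2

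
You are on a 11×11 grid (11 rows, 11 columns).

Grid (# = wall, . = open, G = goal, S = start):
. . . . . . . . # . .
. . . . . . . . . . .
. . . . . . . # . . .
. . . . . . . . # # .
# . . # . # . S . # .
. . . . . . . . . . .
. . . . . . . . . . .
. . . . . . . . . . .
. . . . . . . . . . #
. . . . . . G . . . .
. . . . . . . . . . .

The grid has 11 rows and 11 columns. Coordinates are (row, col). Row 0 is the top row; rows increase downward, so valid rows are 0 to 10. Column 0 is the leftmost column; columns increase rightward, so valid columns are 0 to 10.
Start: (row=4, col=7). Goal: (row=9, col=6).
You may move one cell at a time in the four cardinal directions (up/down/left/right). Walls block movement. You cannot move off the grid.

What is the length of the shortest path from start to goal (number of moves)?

Answer: Shortest path length: 6

Derivation:
BFS from (row=4, col=7) until reaching (row=9, col=6):
  Distance 0: (row=4, col=7)
  Distance 1: (row=3, col=7), (row=4, col=6), (row=4, col=8), (row=5, col=7)
  Distance 2: (row=3, col=6), (row=5, col=6), (row=5, col=8), (row=6, col=7)
  Distance 3: (row=2, col=6), (row=3, col=5), (row=5, col=5), (row=5, col=9), (row=6, col=6), (row=6, col=8), (row=7, col=7)
  Distance 4: (row=1, col=6), (row=2, col=5), (row=3, col=4), (row=5, col=4), (row=5, col=10), (row=6, col=5), (row=6, col=9), (row=7, col=6), (row=7, col=8), (row=8, col=7)
  Distance 5: (row=0, col=6), (row=1, col=5), (row=1, col=7), (row=2, col=4), (row=3, col=3), (row=4, col=4), (row=4, col=10), (row=5, col=3), (row=6, col=4), (row=6, col=10), (row=7, col=5), (row=7, col=9), (row=8, col=6), (row=8, col=8), (row=9, col=7)
  Distance 6: (row=0, col=5), (row=0, col=7), (row=1, col=4), (row=1, col=8), (row=2, col=3), (row=3, col=2), (row=3, col=10), (row=5, col=2), (row=6, col=3), (row=7, col=4), (row=7, col=10), (row=8, col=5), (row=8, col=9), (row=9, col=6), (row=9, col=8), (row=10, col=7)  <- goal reached here
One shortest path (6 moves): (row=4, col=7) -> (row=4, col=6) -> (row=5, col=6) -> (row=6, col=6) -> (row=7, col=6) -> (row=8, col=6) -> (row=9, col=6)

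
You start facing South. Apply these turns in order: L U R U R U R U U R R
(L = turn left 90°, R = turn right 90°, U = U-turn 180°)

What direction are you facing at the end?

Answer: Final heading: North

Derivation:
Start: South
  L (left (90° counter-clockwise)) -> East
  U (U-turn (180°)) -> West
  R (right (90° clockwise)) -> North
  U (U-turn (180°)) -> South
  R (right (90° clockwise)) -> West
  U (U-turn (180°)) -> East
  R (right (90° clockwise)) -> South
  U (U-turn (180°)) -> North
  U (U-turn (180°)) -> South
  R (right (90° clockwise)) -> West
  R (right (90° clockwise)) -> North
Final: North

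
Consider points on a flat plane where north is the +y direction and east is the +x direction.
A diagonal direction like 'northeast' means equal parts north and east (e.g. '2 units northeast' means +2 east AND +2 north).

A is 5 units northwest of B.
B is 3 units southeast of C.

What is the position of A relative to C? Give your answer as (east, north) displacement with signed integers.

Answer: A is at (east=-2, north=2) relative to C.

Derivation:
Place C at the origin (east=0, north=0).
  B is 3 units southeast of C: delta (east=+3, north=-3); B at (east=3, north=-3).
  A is 5 units northwest of B: delta (east=-5, north=+5); A at (east=-2, north=2).
Therefore A relative to C: (east=-2, north=2).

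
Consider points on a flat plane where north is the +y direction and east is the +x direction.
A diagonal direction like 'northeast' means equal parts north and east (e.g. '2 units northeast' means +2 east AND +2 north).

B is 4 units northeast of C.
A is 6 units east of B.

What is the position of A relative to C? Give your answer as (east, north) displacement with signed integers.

Answer: A is at (east=10, north=4) relative to C.

Derivation:
Place C at the origin (east=0, north=0).
  B is 4 units northeast of C: delta (east=+4, north=+4); B at (east=4, north=4).
  A is 6 units east of B: delta (east=+6, north=+0); A at (east=10, north=4).
Therefore A relative to C: (east=10, north=4).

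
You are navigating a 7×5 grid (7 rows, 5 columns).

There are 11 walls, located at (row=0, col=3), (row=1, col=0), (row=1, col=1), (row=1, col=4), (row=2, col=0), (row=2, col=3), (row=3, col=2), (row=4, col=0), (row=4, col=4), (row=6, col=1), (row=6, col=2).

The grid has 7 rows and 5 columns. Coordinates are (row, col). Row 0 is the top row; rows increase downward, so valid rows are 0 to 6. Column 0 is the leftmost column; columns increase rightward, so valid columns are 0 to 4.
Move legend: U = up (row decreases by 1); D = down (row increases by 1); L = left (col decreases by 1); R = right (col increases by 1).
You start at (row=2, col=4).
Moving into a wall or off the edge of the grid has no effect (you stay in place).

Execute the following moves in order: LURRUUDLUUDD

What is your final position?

Answer: Final position: (row=5, col=3)

Derivation:
Start: (row=2, col=4)
  L (left): blocked, stay at (row=2, col=4)
  U (up): blocked, stay at (row=2, col=4)
  R (right): blocked, stay at (row=2, col=4)
  R (right): blocked, stay at (row=2, col=4)
  U (up): blocked, stay at (row=2, col=4)
  U (up): blocked, stay at (row=2, col=4)
  D (down): (row=2, col=4) -> (row=3, col=4)
  L (left): (row=3, col=4) -> (row=3, col=3)
  U (up): blocked, stay at (row=3, col=3)
  U (up): blocked, stay at (row=3, col=3)
  D (down): (row=3, col=3) -> (row=4, col=3)
  D (down): (row=4, col=3) -> (row=5, col=3)
Final: (row=5, col=3)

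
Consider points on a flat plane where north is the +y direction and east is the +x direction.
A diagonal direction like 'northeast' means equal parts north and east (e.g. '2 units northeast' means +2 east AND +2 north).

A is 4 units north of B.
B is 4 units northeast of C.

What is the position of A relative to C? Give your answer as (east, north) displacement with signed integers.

Place C at the origin (east=0, north=0).
  B is 4 units northeast of C: delta (east=+4, north=+4); B at (east=4, north=4).
  A is 4 units north of B: delta (east=+0, north=+4); A at (east=4, north=8).
Therefore A relative to C: (east=4, north=8).

Answer: A is at (east=4, north=8) relative to C.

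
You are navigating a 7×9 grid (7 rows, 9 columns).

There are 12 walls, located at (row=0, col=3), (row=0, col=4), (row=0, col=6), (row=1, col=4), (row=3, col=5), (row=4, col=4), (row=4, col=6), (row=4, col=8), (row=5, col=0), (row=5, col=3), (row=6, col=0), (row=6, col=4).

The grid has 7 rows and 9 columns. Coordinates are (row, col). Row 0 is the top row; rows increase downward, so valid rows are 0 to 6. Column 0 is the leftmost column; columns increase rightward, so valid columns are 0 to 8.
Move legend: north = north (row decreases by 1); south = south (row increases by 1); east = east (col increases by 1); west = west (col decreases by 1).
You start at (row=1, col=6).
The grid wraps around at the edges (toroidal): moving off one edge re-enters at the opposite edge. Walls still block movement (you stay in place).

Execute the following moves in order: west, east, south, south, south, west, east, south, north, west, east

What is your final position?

Answer: Final position: (row=3, col=7)

Derivation:
Start: (row=1, col=6)
  west (west): (row=1, col=6) -> (row=1, col=5)
  east (east): (row=1, col=5) -> (row=1, col=6)
  south (south): (row=1, col=6) -> (row=2, col=6)
  south (south): (row=2, col=6) -> (row=3, col=6)
  south (south): blocked, stay at (row=3, col=6)
  west (west): blocked, stay at (row=3, col=6)
  east (east): (row=3, col=6) -> (row=3, col=7)
  south (south): (row=3, col=7) -> (row=4, col=7)
  north (north): (row=4, col=7) -> (row=3, col=7)
  west (west): (row=3, col=7) -> (row=3, col=6)
  east (east): (row=3, col=6) -> (row=3, col=7)
Final: (row=3, col=7)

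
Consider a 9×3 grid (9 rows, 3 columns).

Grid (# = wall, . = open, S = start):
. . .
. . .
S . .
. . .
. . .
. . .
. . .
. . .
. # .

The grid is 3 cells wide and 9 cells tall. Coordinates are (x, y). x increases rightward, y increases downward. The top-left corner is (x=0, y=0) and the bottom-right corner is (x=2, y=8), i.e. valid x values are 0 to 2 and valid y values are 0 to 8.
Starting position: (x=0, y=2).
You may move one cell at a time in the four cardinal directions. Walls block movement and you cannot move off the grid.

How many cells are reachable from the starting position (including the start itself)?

BFS flood-fill from (x=0, y=2):
  Distance 0: (x=0, y=2)
  Distance 1: (x=0, y=1), (x=1, y=2), (x=0, y=3)
  Distance 2: (x=0, y=0), (x=1, y=1), (x=2, y=2), (x=1, y=3), (x=0, y=4)
  Distance 3: (x=1, y=0), (x=2, y=1), (x=2, y=3), (x=1, y=4), (x=0, y=5)
  Distance 4: (x=2, y=0), (x=2, y=4), (x=1, y=5), (x=0, y=6)
  Distance 5: (x=2, y=5), (x=1, y=6), (x=0, y=7)
  Distance 6: (x=2, y=6), (x=1, y=7), (x=0, y=8)
  Distance 7: (x=2, y=7)
  Distance 8: (x=2, y=8)
Total reachable: 26 (grid has 26 open cells total)

Answer: Reachable cells: 26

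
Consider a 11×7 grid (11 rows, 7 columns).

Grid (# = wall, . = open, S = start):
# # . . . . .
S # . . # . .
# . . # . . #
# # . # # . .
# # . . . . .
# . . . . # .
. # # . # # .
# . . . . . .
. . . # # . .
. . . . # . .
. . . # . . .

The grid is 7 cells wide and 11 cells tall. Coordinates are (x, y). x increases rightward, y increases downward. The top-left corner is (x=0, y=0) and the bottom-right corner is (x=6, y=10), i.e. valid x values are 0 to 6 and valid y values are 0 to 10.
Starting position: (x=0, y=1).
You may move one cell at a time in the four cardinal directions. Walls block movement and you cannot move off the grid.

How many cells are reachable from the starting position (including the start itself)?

BFS flood-fill from (x=0, y=1):
  Distance 0: (x=0, y=1)
Total reachable: 1 (grid has 53 open cells total)

Answer: Reachable cells: 1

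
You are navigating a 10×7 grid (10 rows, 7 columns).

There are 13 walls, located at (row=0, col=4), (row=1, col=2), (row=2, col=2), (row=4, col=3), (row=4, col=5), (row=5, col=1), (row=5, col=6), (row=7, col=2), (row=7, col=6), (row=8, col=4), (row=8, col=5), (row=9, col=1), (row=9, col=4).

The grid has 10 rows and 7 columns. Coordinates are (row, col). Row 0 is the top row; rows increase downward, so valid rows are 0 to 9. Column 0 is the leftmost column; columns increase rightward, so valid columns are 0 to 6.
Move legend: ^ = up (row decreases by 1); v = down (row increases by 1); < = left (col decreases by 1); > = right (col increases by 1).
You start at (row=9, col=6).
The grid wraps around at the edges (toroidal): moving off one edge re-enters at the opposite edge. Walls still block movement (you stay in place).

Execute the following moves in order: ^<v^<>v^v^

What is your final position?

Start: (row=9, col=6)
  ^ (up): (row=9, col=6) -> (row=8, col=6)
  < (left): blocked, stay at (row=8, col=6)
  v (down): (row=8, col=6) -> (row=9, col=6)
  ^ (up): (row=9, col=6) -> (row=8, col=6)
  < (left): blocked, stay at (row=8, col=6)
  > (right): (row=8, col=6) -> (row=8, col=0)
  v (down): (row=8, col=0) -> (row=9, col=0)
  ^ (up): (row=9, col=0) -> (row=8, col=0)
  v (down): (row=8, col=0) -> (row=9, col=0)
  ^ (up): (row=9, col=0) -> (row=8, col=0)
Final: (row=8, col=0)

Answer: Final position: (row=8, col=0)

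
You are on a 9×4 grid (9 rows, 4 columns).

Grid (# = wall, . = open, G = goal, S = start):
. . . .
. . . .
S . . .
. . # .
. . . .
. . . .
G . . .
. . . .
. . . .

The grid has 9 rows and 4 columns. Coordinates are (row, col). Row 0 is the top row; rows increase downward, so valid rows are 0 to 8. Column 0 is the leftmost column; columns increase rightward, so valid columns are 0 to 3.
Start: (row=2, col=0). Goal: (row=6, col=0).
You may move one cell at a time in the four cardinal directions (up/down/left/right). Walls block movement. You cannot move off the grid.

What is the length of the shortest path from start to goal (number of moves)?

BFS from (row=2, col=0) until reaching (row=6, col=0):
  Distance 0: (row=2, col=0)
  Distance 1: (row=1, col=0), (row=2, col=1), (row=3, col=0)
  Distance 2: (row=0, col=0), (row=1, col=1), (row=2, col=2), (row=3, col=1), (row=4, col=0)
  Distance 3: (row=0, col=1), (row=1, col=2), (row=2, col=3), (row=4, col=1), (row=5, col=0)
  Distance 4: (row=0, col=2), (row=1, col=3), (row=3, col=3), (row=4, col=2), (row=5, col=1), (row=6, col=0)  <- goal reached here
One shortest path (4 moves): (row=2, col=0) -> (row=3, col=0) -> (row=4, col=0) -> (row=5, col=0) -> (row=6, col=0)

Answer: Shortest path length: 4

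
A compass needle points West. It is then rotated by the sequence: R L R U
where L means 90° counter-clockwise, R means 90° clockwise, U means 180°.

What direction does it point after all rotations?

Answer: Final heading: South

Derivation:
Start: West
  R (right (90° clockwise)) -> North
  L (left (90° counter-clockwise)) -> West
  R (right (90° clockwise)) -> North
  U (U-turn (180°)) -> South
Final: South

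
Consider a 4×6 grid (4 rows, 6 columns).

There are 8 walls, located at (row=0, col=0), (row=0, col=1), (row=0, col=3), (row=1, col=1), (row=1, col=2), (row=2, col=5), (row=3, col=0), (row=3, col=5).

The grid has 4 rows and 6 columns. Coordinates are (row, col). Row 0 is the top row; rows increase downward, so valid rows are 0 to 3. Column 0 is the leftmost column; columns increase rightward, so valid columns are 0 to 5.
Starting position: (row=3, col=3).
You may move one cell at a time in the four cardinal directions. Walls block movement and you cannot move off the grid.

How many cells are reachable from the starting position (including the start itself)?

Answer: Reachable cells: 15

Derivation:
BFS flood-fill from (row=3, col=3):
  Distance 0: (row=3, col=3)
  Distance 1: (row=2, col=3), (row=3, col=2), (row=3, col=4)
  Distance 2: (row=1, col=3), (row=2, col=2), (row=2, col=4), (row=3, col=1)
  Distance 3: (row=1, col=4), (row=2, col=1)
  Distance 4: (row=0, col=4), (row=1, col=5), (row=2, col=0)
  Distance 5: (row=0, col=5), (row=1, col=0)
Total reachable: 15 (grid has 16 open cells total)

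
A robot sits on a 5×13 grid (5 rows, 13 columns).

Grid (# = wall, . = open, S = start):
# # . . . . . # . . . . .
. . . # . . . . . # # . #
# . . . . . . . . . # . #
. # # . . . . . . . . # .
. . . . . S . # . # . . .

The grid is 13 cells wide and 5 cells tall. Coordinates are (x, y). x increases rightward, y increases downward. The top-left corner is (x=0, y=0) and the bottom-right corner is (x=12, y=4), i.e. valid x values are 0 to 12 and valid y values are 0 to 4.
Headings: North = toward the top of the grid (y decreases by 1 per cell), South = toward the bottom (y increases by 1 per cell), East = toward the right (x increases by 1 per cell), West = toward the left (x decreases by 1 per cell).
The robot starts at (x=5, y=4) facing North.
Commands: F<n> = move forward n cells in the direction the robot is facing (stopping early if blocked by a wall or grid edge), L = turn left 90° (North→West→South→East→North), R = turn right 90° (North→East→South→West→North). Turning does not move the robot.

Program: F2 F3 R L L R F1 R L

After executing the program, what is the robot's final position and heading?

Start: (x=5, y=4), facing North
  F2: move forward 2, now at (x=5, y=2)
  F3: move forward 2/3 (blocked), now at (x=5, y=0)
  R: turn right, now facing East
  L: turn left, now facing North
  L: turn left, now facing West
  R: turn right, now facing North
  F1: move forward 0/1 (blocked), now at (x=5, y=0)
  R: turn right, now facing East
  L: turn left, now facing North
Final: (x=5, y=0), facing North

Answer: Final position: (x=5, y=0), facing North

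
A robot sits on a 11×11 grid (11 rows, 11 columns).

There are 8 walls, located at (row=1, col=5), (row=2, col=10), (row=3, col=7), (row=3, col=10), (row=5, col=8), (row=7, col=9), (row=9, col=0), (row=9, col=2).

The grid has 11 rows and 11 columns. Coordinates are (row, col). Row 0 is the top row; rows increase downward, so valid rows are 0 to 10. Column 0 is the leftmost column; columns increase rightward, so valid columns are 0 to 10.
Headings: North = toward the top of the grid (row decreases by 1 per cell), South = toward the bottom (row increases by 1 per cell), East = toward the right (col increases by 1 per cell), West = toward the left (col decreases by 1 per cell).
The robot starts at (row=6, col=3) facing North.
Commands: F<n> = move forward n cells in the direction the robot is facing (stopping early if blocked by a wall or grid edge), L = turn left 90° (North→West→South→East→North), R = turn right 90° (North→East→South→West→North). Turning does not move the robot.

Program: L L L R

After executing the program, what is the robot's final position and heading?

Answer: Final position: (row=6, col=3), facing South

Derivation:
Start: (row=6, col=3), facing North
  L: turn left, now facing West
  L: turn left, now facing South
  L: turn left, now facing East
  R: turn right, now facing South
Final: (row=6, col=3), facing South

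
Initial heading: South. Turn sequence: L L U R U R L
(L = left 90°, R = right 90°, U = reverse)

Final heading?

Start: South
  L (left (90° counter-clockwise)) -> East
  L (left (90° counter-clockwise)) -> North
  U (U-turn (180°)) -> South
  R (right (90° clockwise)) -> West
  U (U-turn (180°)) -> East
  R (right (90° clockwise)) -> South
  L (left (90° counter-clockwise)) -> East
Final: East

Answer: Final heading: East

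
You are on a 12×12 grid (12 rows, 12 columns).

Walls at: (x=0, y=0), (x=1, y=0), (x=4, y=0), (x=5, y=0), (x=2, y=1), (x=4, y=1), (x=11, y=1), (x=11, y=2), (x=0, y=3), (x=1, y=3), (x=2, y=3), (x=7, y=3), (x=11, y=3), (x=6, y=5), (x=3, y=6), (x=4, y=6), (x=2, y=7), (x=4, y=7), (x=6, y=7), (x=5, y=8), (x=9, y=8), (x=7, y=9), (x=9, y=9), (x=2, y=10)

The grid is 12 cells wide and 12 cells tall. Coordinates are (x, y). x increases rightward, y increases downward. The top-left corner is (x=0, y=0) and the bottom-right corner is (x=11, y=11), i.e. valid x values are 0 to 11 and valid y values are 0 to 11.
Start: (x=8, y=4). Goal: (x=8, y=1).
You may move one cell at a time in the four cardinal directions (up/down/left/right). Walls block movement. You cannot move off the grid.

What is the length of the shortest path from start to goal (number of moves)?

BFS from (x=8, y=4) until reaching (x=8, y=1):
  Distance 0: (x=8, y=4)
  Distance 1: (x=8, y=3), (x=7, y=4), (x=9, y=4), (x=8, y=5)
  Distance 2: (x=8, y=2), (x=9, y=3), (x=6, y=4), (x=10, y=4), (x=7, y=5), (x=9, y=5), (x=8, y=6)
  Distance 3: (x=8, y=1), (x=7, y=2), (x=9, y=2), (x=6, y=3), (x=10, y=3), (x=5, y=4), (x=11, y=4), (x=10, y=5), (x=7, y=6), (x=9, y=6), (x=8, y=7)  <- goal reached here
One shortest path (3 moves): (x=8, y=4) -> (x=8, y=3) -> (x=8, y=2) -> (x=8, y=1)

Answer: Shortest path length: 3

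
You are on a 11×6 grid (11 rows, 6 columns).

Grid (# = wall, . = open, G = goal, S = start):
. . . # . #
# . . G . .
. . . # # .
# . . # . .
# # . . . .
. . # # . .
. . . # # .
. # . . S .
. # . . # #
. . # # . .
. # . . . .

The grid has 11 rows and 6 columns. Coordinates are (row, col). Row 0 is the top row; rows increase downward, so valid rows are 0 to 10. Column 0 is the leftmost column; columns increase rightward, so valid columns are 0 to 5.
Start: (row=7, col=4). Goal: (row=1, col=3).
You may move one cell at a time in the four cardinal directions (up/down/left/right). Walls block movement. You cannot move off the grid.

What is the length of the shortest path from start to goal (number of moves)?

BFS from (row=7, col=4) until reaching (row=1, col=3):
  Distance 0: (row=7, col=4)
  Distance 1: (row=7, col=3), (row=7, col=5)
  Distance 2: (row=6, col=5), (row=7, col=2), (row=8, col=3)
  Distance 3: (row=5, col=5), (row=6, col=2), (row=8, col=2)
  Distance 4: (row=4, col=5), (row=5, col=4), (row=6, col=1)
  Distance 5: (row=3, col=5), (row=4, col=4), (row=5, col=1), (row=6, col=0)
  Distance 6: (row=2, col=5), (row=3, col=4), (row=4, col=3), (row=5, col=0), (row=7, col=0)
  Distance 7: (row=1, col=5), (row=4, col=2), (row=8, col=0)
  Distance 8: (row=1, col=4), (row=3, col=2), (row=9, col=0)
  Distance 9: (row=0, col=4), (row=1, col=3), (row=2, col=2), (row=3, col=1), (row=9, col=1), (row=10, col=0)  <- goal reached here
One shortest path (9 moves): (row=7, col=4) -> (row=7, col=5) -> (row=6, col=5) -> (row=5, col=5) -> (row=4, col=5) -> (row=3, col=5) -> (row=2, col=5) -> (row=1, col=5) -> (row=1, col=4) -> (row=1, col=3)

Answer: Shortest path length: 9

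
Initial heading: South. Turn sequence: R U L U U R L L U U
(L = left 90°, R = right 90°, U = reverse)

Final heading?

Start: South
  R (right (90° clockwise)) -> West
  U (U-turn (180°)) -> East
  L (left (90° counter-clockwise)) -> North
  U (U-turn (180°)) -> South
  U (U-turn (180°)) -> North
  R (right (90° clockwise)) -> East
  L (left (90° counter-clockwise)) -> North
  L (left (90° counter-clockwise)) -> West
  U (U-turn (180°)) -> East
  U (U-turn (180°)) -> West
Final: West

Answer: Final heading: West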